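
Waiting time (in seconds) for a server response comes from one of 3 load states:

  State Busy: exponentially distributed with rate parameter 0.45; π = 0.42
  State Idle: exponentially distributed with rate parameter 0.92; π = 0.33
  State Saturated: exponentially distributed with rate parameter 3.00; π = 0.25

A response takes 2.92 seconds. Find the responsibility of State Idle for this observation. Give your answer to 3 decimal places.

Apply Bayes' rule: the posterior for each component is proportional to its prior times its likelihood at x.
Evaluate each component's likelihood at the observed value:
  p_Busy = 0.120934
  p_Idle = 0.0626757
  p_Saturated = 0.000470654
Prior × likelihood for each component:
  w_Busy·p_Busy = 0.42 × 0.120934 = 0.0507924
  w_Idle·p_Idle = 0.33 × 0.0626757 = 0.020683
  w_Saturated·p_Saturated = 0.25 × 0.000470654 = 0.000117663
Evidence: 0.0507924 + 0.020683 + 0.000117663 = 0.0715931
P(State Idle | 2.92 seconds) = 0.020683 / 0.0715931 ≈ 0.289

0.289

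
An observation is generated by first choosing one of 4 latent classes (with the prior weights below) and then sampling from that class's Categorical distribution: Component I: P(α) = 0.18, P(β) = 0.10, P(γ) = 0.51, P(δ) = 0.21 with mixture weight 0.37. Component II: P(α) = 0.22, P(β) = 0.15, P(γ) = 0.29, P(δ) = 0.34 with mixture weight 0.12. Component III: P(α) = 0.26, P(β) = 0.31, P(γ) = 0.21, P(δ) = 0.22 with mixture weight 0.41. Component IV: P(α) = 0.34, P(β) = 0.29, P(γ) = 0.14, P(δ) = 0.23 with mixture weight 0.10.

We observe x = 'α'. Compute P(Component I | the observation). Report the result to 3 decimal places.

0.285

The responsibility of component k is P(Z=k) f_k(x) divided by Σ_j P(Z=j) f_j(x).
Categorical probabilities:
  p_I = P(α | comp) = 0.18
  p_II = P(α | comp) = 0.22
  p_III = P(α | comp) = 0.26
  p_IV = P(α | comp) = 0.34
Prior × likelihood for each component:
  P(Z=I)·p_I = 0.37 × 0.18 = 0.0666
  P(Z=II)·p_II = 0.12 × 0.22 = 0.0264
  P(Z=III)·p_III = 0.41 × 0.26 = 0.1066
  P(Z=IV)·p_IV = 0.10 × 0.34 = 0.034
Normaliser: 0.0666 + 0.0264 + 0.1066 + 0.034 = 0.2336
Responsibility of Component I: 0.0666 / 0.2336 ≈ 0.285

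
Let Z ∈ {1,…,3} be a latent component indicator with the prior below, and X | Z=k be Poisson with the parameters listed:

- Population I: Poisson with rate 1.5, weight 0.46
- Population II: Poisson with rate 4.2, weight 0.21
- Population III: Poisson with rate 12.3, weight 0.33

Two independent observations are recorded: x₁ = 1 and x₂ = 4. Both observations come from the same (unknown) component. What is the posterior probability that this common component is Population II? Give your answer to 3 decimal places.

0.262

The responsibility of component k is π_k f_k(x) divided by Σ_j π_j f_j(x).
Since both observations come from the same component, the likelihood for component k is f_k(x₁)·f_k(x₂).
  f_I = [0.334695] × [0.0470665] = 0.0157529
  f_II = [0.0629814] × [0.194424] = 0.0122451
  f_III = [5.59865e-05] × [0.00434097] = 2.43036e-07
Prior × likelihood for each component:
  π_I·f_I = 0.46 × 0.0157529 = 0.00724635
  π_II·f_II = 0.21 × 0.0122451 = 0.00257147
  π_III·f_III = 0.33 × 2.43036e-07 = 8.02018e-08
Evidence: 0.00724635 + 0.00257147 + 8.02018e-08 = 0.0098179
P(Population II | x₁, x₂) = 0.00257147 / 0.0098179 ≈ 0.262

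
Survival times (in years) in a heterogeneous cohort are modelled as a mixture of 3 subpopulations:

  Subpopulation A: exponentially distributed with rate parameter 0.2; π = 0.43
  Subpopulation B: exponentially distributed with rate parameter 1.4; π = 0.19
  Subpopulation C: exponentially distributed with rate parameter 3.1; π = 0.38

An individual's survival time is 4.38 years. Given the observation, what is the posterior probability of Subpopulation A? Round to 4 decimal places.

By Bayes' theorem, P(k | x) = π_k f_k(x) / Σ_j π_j f_j(x).
Exponential densities:
  p_A = 0.0832891
  p_B = 0.00304113
  p_C = 3.93107e-06
Multiply by the mixture weights:
  π_A·p_A = 0.43 × 0.0832891 = 0.0358143
  π_B·p_B = 0.19 × 0.00304113 = 0.000577814
  π_C·p_C = 0.38 × 3.93107e-06 = 1.49381e-06
Marginal: 0.0358143 + 0.000577814 + 1.49381e-06 = 0.0363936
Responsibility of Subpopulation A: 0.0358143 / 0.0363936 ≈ 0.9841

0.9841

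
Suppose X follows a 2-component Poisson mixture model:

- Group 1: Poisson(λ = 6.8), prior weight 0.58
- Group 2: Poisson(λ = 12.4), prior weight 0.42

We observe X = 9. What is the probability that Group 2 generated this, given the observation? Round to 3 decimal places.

0.374

Posterior ∝ prior × likelihood, so P(k | x) ∝ P(Z=k) f_k(x); normalise over all components.
Evaluate each component's likelihood at the observed value:
  L_1 = e^(−6.8)·6.8^9/9! = 0.0954146
  L_2 = e^(−12.4)·12.4^9/9! = 0.0786648
Multiply by the mixture weights:
  P(Z=1)·L_1 = 0.58 × 0.0954146 = 0.0553405
  P(Z=2)·L_2 = 0.42 × 0.0786648 = 0.0330392
Evidence: 0.0553405 + 0.0330392 = 0.0883797
P(Group 2 | x) = 0.0330392 / 0.0883797 ≈ 0.374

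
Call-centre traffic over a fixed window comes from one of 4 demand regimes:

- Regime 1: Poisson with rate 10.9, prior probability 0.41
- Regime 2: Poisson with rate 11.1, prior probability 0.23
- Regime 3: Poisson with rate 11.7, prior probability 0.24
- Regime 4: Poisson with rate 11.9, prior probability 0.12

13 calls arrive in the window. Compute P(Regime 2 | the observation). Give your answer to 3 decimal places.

P(component k | x) = P(Z=k)·f_k(x) / marginal(x), where marginal(x) = Σ_j P(Z=j)·f_j(x).
Evaluate each component's likelihood at the observed value:
  L_1 = 0.0908771
  L_2 = 0.0942431
  L_3 = 0.102539
  L_4 = 0.104647
Unnormalised posteriors:
  P(Z=1)·L_1 = 0.41 × 0.0908771 = 0.0372596
  P(Z=2)·L_2 = 0.23 × 0.0942431 = 0.0216759
  P(Z=3)·L_3 = 0.24 × 0.102539 = 0.0246094
  P(Z=4)·L_4 = 0.12 × 0.104647 = 0.0125576
Sum: 0.0372596 + 0.0216759 + 0.0246094 + 0.0125576 = 0.0961026
So the posterior for Regime 2 is 0.0216759 / 0.0961026 ≈ 0.226.

0.226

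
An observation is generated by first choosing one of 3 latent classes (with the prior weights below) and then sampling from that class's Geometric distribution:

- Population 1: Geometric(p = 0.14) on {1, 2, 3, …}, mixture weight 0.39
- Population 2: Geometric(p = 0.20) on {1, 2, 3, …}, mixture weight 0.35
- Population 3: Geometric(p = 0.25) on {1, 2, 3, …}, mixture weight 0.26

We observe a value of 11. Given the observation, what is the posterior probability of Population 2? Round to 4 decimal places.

0.3231

Posterior ∝ prior × likelihood, so P(k | x) ∝ w_k f_k(x); normalise over all components.
Component likelihoods at x = 11:
  p_1 = 0.0309822
  p_2 = 0.0214748
  p_3 = 0.0140784
Multiply by the mixture weights:
  w_1·p_1 = 0.39 × 0.0309822 = 0.0120831
  w_2·p_2 = 0.35 × 0.0214748 = 0.00751619
  w_3·p_3 = 0.26 × 0.0140784 = 0.00366038
Evidence: 0.0120831 + 0.00751619 + 0.00366038 = 0.0232596
P(Population 2 | the observation) = 0.00751619 / 0.0232596 ≈ 0.3231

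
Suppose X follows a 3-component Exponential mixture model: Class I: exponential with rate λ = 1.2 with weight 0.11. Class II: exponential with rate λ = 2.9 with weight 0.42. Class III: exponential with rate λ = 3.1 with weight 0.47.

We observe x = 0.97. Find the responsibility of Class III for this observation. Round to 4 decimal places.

The responsibility of component k is P(Z=k) f_k(x) divided by Σ_j P(Z=j) f_j(x).
Evaluate each component's likelihood at the observed value:
  p_I = 0.374682
  p_II = 0.174071
  p_III = 0.153263
Multiply by the mixture weights:
  P(Z=I)·p_I = 0.11 × 0.374682 = 0.041215
  P(Z=II)·p_II = 0.42 × 0.174071 = 0.07311
  P(Z=III)·p_III = 0.47 × 0.153263 = 0.0720338
Evidence: 0.041215 + 0.07311 + 0.0720338 = 0.186359
Responsibility of Class III: 0.0720338 / 0.186359 ≈ 0.3865

0.3865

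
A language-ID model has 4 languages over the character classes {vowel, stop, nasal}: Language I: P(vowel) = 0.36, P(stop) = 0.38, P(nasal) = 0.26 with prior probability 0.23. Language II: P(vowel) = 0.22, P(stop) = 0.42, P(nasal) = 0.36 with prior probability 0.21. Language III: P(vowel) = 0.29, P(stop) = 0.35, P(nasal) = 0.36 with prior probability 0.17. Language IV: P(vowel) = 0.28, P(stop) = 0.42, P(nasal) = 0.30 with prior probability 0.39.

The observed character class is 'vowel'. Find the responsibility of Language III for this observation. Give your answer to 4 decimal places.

The responsibility of component k is P(Z=k) f_k(x) divided by Σ_j P(Z=j) f_j(x).
Categorical probabilities:
  f_I = P(vowel | comp) = 0.36
  f_II = P(vowel | comp) = 0.22
  f_III = P(vowel | comp) = 0.29
  f_IV = P(vowel | comp) = 0.28
Prior × likelihood for each component:
  P(Z=I)·f_I = 0.23 × 0.36 = 0.0828
  P(Z=II)·f_II = 0.21 × 0.22 = 0.0462
  P(Z=III)·f_III = 0.17 × 0.29 = 0.0493
  P(Z=IV)·f_IV = 0.39 × 0.28 = 0.1092
Marginal: 0.0828 + 0.0462 + 0.0493 + 0.1092 = 0.2875
P(Language III | x) = 0.0493 / 0.2875 ≈ 0.1715

0.1715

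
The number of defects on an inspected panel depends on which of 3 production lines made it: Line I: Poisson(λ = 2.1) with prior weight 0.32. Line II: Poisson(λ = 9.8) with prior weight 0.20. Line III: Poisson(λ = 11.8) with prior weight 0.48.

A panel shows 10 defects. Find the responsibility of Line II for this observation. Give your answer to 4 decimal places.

The responsibility of component k is π_k f_k(x) divided by Σ_j π_j f_j(x).
Poisson probabilities:
  f_I = e^(−2.1)·2.1^10/10! = 5.62874e-05
  f_II = e^(−9.8)·9.8^10/10! = 0.124857
  f_III = e^(−11.8)·11.8^10/10! = 0.108239
Weight by the priors:
  π_I·f_I = 0.32 × 5.62874e-05 = 1.8012e-05
  π_II·f_II = 0.20 × 0.124857 = 0.0249713
  π_III·f_III = 0.48 × 0.108239 = 0.0519545
Denominator: 1.8012e-05 + 0.0249713 + 0.0519545 = 0.0769439
Responsibility of Line II: 0.0249713 / 0.0769439 ≈ 0.3245

0.3245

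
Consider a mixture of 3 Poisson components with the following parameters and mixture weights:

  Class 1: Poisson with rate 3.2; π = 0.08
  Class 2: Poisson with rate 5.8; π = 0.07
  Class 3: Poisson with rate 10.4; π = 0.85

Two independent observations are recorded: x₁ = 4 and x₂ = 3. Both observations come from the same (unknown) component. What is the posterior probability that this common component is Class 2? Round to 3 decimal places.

0.233

Posterior ∝ prior × likelihood, so P(k | x) ∝ π_k f_k(x); normalise over all components.
Since both observations come from the same component, the likelihood for component k is f_k(x₁)·f_k(x₂).
  f_1 = [0.178093] × [0.222616] = 0.0396463
  f_2 = [0.142755] × [0.098452] = 0.0140546
  f_3 = [0.014834] × [0.0057054] = 8.46342e-05
Unnormalised posteriors:
  π_1·f_1 = 0.08 × 0.0396463 = 0.0031717
  π_2·f_2 = 0.07 × 0.0140546 = 0.00098382
  π_3·f_3 = 0.85 × 8.46342e-05 = 7.1939e-05
Evidence: 0.0031717 + 0.00098382 + 7.1939e-05 = 0.00422746
P(Class 2 | x) = 0.00098382 / 0.00422746 ≈ 0.233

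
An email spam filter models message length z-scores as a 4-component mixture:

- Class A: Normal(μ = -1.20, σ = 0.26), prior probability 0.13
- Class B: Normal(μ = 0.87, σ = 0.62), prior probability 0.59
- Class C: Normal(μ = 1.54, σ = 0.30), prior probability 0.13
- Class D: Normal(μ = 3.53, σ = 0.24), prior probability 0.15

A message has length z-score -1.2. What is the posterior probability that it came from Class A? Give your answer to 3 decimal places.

0.993

By Bayes' theorem, P(k | x) = P(Z=k) f_k(x) / Σ_j P(Z=j) f_j(x).
Evaluate each component's likelihood at the observed value:
  f_A = 1.53439
  f_B = 0.00244333
  f_C = 1.02294e-18
  f_D = 7.5286e-85
Prior × likelihood for each component:
  P(Z=A)·f_A = 0.13 × 1.53439 = 0.199471
  P(Z=B)·f_B = 0.59 × 0.00244333 = 0.00144156
  P(Z=C)·f_C = 0.13 × 1.02294e-18 = 1.32982e-19
  P(Z=D)·f_D = 0.15 × 7.5286e-85 = 1.12929e-85
Sum: 0.199471 + 0.00144156 + 1.32982e-19 + 1.12929e-85 = 0.200913
Responsibility of Class A: 0.199471 / 0.200913 ≈ 0.993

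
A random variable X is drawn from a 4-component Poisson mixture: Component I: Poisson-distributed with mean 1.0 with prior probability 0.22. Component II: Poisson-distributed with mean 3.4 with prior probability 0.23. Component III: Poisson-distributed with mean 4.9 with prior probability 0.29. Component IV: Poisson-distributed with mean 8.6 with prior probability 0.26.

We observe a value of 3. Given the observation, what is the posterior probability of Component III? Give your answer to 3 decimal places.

0.381

Apply Bayes' rule: the posterior for each component is proportional to its prior times its likelihood at x.
Poisson probabilities:
  L_I = 0.0613132
  L_II = 0.218617
  L_III = 0.146014
  L_IV = 0.0195169
Weight by the priors:
  π_I·L_I = 0.22 × 0.0613132 = 0.0134889
  π_II·L_II = 0.23 × 0.218617 = 0.0502819
  π_III·L_III = 0.29 × 0.146014 = 0.042344
  π_IV·L_IV = 0.26 × 0.0195169 = 0.0050744
Marginal: 0.0134889 + 0.0502819 + 0.042344 + 0.0050744 = 0.111189
P(Component III | 3) = 0.042344 / 0.111189 ≈ 0.381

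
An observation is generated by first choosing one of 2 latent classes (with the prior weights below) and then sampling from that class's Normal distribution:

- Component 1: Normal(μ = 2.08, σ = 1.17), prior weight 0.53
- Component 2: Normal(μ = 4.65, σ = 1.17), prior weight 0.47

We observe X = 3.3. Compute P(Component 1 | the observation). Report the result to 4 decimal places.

Apply Bayes' rule: the posterior for each component is proportional to its prior times its likelihood at x.
Evaluate each component's likelihood at the observed value:
  p_1 = 0.19798
  p_2 = 0.175236
Multiply by the mixture weights:
  π_1·p_1 = 0.53 × 0.19798 = 0.104929
  π_2·p_2 = 0.47 × 0.175236 = 0.0823608
Marginal: 0.104929 + 0.0823608 = 0.18729
P(Component 1 | 3.3) ≈ 0.5602

0.5602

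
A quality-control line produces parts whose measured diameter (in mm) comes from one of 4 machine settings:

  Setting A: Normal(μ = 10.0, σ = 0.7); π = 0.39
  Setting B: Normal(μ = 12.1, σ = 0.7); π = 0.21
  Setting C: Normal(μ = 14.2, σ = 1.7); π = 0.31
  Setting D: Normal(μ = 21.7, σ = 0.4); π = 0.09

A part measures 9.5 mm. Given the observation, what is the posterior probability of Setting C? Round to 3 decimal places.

0.009

Apply Bayes' rule: the posterior for each component is proportional to its prior times its likelihood at x.
Evaluate each component's likelihood at the observed value:
  L_A = 0.441593
  L_B = 0.000575528
  L_C = 0.00513659
  L_D = 9.94556e-203
Weight by the priors:
  π_A·L_A = 0.39 × 0.441593 = 0.172221
  π_B·L_B = 0.21 × 0.000575528 = 0.000120861
  π_C·L_C = 0.31 × 0.00513659 = 0.00159234
  π_D·L_D = 0.09 × 9.94556e-203 = 8.951e-204
Marginal: 0.172221 + 0.000120861 + 0.00159234 + 8.951e-204 = 0.173935
So the posterior for Setting C is 0.00159234 / 0.173935 ≈ 0.009.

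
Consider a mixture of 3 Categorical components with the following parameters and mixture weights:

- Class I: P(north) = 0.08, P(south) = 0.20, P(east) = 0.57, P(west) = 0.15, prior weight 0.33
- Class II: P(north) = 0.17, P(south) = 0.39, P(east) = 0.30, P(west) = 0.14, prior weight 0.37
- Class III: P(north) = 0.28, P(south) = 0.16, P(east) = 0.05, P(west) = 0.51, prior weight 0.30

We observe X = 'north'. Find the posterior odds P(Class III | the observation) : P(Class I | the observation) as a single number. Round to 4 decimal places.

3.1818

Since P(k|x) ∝ π_k f_k(x), the posterior odds are π_i f_i(x) / (π_j f_j(x)).
Evaluate each component's likelihood at the observed value:
  L_I = 0.08
  L_II = 0.17
  L_III = 0.28
0.084 / 0.0264 ≈ 3.1818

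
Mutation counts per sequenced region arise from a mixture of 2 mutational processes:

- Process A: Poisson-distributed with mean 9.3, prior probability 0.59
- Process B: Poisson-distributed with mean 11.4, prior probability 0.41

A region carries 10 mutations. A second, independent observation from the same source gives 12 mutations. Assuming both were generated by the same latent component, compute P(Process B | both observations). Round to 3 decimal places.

0.479

P(component k | x) = π_k·f_k(x) / marginal(x), where marginal(x) = Σ_j π_j·f_j(x).
Since both observations come from the same component, the likelihood for component k is f_k(x₁)·f_k(x₂).
  L_A = [e^(−9.3)·9.3^10/10! = 0.121935] × [0.079895] = 0.00974199
  L_B = [e^(−11.4)·11.4^10/10! = 0.114374] × [0.112607] = 0.0128793
Multiply by the mixture weights:
  π_A·L_A = 0.59 × 0.00974199 = 0.00574777
  π_B·L_B = 0.41 × 0.0128793 = 0.00528052
Sum: 0.00574777 + 0.00528052 = 0.0110283
Responsibility of Process B: 0.00528052 / 0.0110283 ≈ 0.479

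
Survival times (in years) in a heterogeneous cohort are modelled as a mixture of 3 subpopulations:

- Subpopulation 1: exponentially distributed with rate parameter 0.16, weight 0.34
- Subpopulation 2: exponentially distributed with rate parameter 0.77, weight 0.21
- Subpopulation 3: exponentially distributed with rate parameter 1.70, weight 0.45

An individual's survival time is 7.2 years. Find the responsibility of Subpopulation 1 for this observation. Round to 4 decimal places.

0.9643

The responsibility of component k is P(Z=k) f_k(x) divided by Σ_j P(Z=j) f_j(x).
Exponential densities:
  p_1 = 0.16·e^(−0.16·7.2) = 0.16·e^(−1.1520) = 0.0505607
  p_2 = 0.77·e^(−0.77·7.2) = 0.77·e^(−5.5440) = 0.00301136
  p_3 = 1.70·e^(−1.70·7.2) = 1.70·e^(−12.2400) = 8.21645e-06
Prior × likelihood for each component:
  P(Z=1)·p_1 = 0.34 × 0.0505607 = 0.0171906
  P(Z=2)·p_2 = 0.21 × 0.00301136 = 0.000632385
  P(Z=3)·p_3 = 0.45 × 8.21645e-06 = 3.6974e-06
Evidence: 0.0171906 + 0.000632385 + 3.6974e-06 = 0.0178267
Responsibility of Subpopulation 1: 0.0171906 / 0.0178267 ≈ 0.9643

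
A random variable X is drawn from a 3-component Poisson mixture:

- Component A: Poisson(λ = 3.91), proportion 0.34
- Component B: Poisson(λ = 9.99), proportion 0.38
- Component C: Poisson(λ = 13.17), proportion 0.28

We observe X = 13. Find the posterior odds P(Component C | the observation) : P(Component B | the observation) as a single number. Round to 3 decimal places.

1.113

Since P(k|x) ∝ π_k f_k(x), the posterior odds are π_i f_i(x) / (π_j f_j(x)).
Component likelihoods at x = 13:
  L_A = 0.000160667
  L_B = 0.0726891
  L_C = 0.109819
Odds = (0.28/0.38) × (0.109819/0.0726891) = 0.736842 × 1.5108 ≈ 1.113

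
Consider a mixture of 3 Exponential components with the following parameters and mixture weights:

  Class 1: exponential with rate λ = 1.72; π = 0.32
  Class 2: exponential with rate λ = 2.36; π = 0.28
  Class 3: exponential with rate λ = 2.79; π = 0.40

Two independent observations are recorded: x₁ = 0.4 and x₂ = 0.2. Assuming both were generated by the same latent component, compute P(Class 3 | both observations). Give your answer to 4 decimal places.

0.4492

The responsibility of component k is P(Z=k) f_k(x) divided by Σ_j P(Z=j) f_j(x).
Since both observations come from the same component, the likelihood for component k is f_k(x₁)·f_k(x₂).
  f_1 = [1.72·e^(−1.72·0.4) = 1.72·e^(−0.6880) = 0.864438] × [1.21936] = 1.05406
  f_2 = [2.36·e^(−2.36·0.4) = 2.36·e^(−0.9440) = 0.918202] × [1.47206] = 1.35165
  f_3 = [2.79·e^(−2.79·0.4) = 2.79·e^(−1.1160) = 0.913969] × [1.59686] = 1.45948
Multiply by the mixture weights:
  P(Z=1)·f_1 = 0.32 × 1.05406 = 0.337299
  P(Z=2)·f_2 = 0.28 × 1.35165 = 0.378461
  P(Z=3)·f_3 = 0.40 × 1.45948 = 0.583794
Marginal: 0.337299 + 0.378461 + 0.583794 = 1.29955
Responsibility of Class 3: 0.583794 / 1.29955 ≈ 0.4492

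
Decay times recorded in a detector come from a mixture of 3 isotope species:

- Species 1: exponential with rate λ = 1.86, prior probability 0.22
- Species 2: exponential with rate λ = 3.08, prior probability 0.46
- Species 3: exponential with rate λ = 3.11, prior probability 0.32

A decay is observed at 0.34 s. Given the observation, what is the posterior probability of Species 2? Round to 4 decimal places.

0.4689

Apply Bayes' rule: the posterior for each component is proportional to its prior times its likelihood at x.
Component likelihoods at x = 0.34 s:
  L_1 = 1.86·e^(−1.86·0.34) = 1.86·e^(−0.6324) = 0.988246
  L_2 = 3.08·e^(−3.08·0.34) = 3.08·e^(−1.0472) = 1.08083
  L_3 = 3.11·e^(−3.11·0.34) = 3.11·e^(−1.0574) = 1.08028
Prior × likelihood for each component:
  P(Z=1)·L_1 = 0.22 × 0.988246 = 0.217414
  P(Z=2)·L_2 = 0.46 × 1.08083 = 0.497182
  P(Z=3)·L_3 = 0.32 × 1.08028 = 0.34569
Evidence: 0.217414 + 0.497182 + 0.34569 = 1.06029
Responsibility of Species 2: 0.497182 / 1.06029 ≈ 0.4689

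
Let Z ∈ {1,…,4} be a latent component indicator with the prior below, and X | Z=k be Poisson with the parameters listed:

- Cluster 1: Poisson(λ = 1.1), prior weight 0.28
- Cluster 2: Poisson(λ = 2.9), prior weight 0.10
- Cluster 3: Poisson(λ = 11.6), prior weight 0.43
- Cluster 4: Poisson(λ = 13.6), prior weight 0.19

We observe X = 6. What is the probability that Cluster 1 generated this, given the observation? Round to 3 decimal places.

Posterior ∝ prior × likelihood, so P(k | x) ∝ P(Z=k) f_k(x); normalise over all components.
Component likelihoods at x = 6:
  L_1 = e^(−1.1)·1.1^6/6! = 0.00081903
  L_2 = e^(−2.9)·2.9^6/6! = 0.0454571
  L_3 = e^(−11.6)·11.6^6/6! = 0.031017
  L_4 = e^(−13.6)·13.6^6/6! = 0.0109017
Multiply by the mixture weights:
  P(Z=1)·L_1 = 0.28 × 0.00081903 = 0.000229328
  P(Z=2)·L_2 = 0.10 × 0.0454571 = 0.00454571
  P(Z=3)·L_3 = 0.43 × 0.031017 = 0.0133373
  P(Z=4)·L_4 = 0.19 × 0.0109017 = 0.00207133
Evidence: 0.000229328 + 0.00454571 + 0.0133373 + 0.00207133 = 0.0201837
Responsibility of Cluster 1: 0.000229328 / 0.0201837 ≈ 0.011

0.011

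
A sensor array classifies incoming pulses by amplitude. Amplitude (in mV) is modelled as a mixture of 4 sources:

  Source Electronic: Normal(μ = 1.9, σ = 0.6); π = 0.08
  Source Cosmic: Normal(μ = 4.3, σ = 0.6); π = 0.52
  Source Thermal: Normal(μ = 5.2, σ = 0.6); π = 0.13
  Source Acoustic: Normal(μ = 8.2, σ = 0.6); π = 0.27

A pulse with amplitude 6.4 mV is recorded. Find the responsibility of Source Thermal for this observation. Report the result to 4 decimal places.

The responsibility of component k is π_k f_k(x) divided by Σ_j π_j f_j(x).
Normal densities:
  f_Electronic = (1/(0.6·√(2π)))·exp(−(6.4−1.9)²/(2·0.6²)) = 0.664904·exp(-28.12500) = 4.0572e-13
  f_Cosmic = (1/(0.6·√(2π)))·exp(−(6.4−4.3)²/(2·0.6²)) = 0.664904·exp(-6.12500) = 0.00145447
  f_Thermal = (1/(0.6·√(2π)))·exp(−(6.4−5.2)²/(2·0.6²)) = 0.664904·exp(-2.00000) = 0.0899849
  f_Acoustic = (1/(0.6·√(2π)))·exp(−(6.4−8.2)²/(2·0.6²)) = 0.664904·exp(-4.50000) = 0.00738641
Unnormalised posteriors:
  π_Electronic·f_Electronic = 0.08 × 4.0572e-13 = 3.24576e-14
  π_Cosmic·f_Cosmic = 0.52 × 0.00145447 = 0.000756325
  π_Thermal·f_Thermal = 0.13 × 0.0899849 = 0.011698
  π_Acoustic·f_Acoustic = 0.27 × 0.00738641 = 0.00199433
Marginal: 3.24576e-14 + 0.000756325 + 0.011698 + 0.00199433 = 0.0144487
P(Source Thermal | data) = 0.011698 / 0.0144487 ≈ 0.8096

0.8096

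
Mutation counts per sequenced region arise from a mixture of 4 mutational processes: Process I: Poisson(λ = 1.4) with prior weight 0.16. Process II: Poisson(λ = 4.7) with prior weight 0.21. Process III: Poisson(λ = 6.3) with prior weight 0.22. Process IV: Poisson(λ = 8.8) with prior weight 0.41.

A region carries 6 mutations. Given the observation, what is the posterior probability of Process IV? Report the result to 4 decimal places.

0.3835

The responsibility of component k is π_k f_k(x) divided by Σ_j π_j f_j(x).
Poisson probabilities:
  L_I = e^(−1.4)·1.4^6/6! = 0.00257883
  L_II = e^(−4.7)·4.7^6/6! = 0.136167
  L_III = e^(−6.3)·6.3^6/6! = 0.159461
  L_IV = e^(−8.8)·8.8^6/6! = 0.0972237
Weight by the priors:
  π_I·L_I = 0.16 × 0.00257883 = 0.000412613
  π_II·L_II = 0.21 × 0.136167 = 0.028595
  π_III·L_III = 0.22 × 0.159461 = 0.0350815
  π_IV·L_IV = 0.41 × 0.0972237 = 0.0398617
Normaliser: 0.000412613 + 0.028595 + 0.0350815 + 0.0398617 = 0.103951
Responsibility of Process IV: 0.0398617 / 0.103951 ≈ 0.3835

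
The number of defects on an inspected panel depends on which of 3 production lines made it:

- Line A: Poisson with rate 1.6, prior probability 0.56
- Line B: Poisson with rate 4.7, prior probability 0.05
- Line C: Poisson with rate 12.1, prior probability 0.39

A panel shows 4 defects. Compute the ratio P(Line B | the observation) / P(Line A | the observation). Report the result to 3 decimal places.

0.299

The posterior odds equal the prior odds times the likelihood ratio: (w_i/w_j)·(f_i(x)/f_j(x)).
Evaluate each component's likelihood at the observed value:
  p_A = 0.0551312
  p_B = 0.184925
  p_C = 0.00496555
Odds = (0.05/0.56) × (0.184925/0.0551312) = 0.0892857 × 3.35427 ≈ 0.299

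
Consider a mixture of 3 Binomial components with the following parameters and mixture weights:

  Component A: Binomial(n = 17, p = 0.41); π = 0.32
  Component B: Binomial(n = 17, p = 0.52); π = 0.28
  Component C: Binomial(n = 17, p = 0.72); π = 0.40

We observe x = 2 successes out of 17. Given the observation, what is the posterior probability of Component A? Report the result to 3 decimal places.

0.940

P(component k | x) = π_k·f_k(x) / marginal(x), where marginal(x) = Σ_j π_j·f_j(x).
Binomial probabilities:
  f_A = 0.00835385
  f_B = 0.000608365
  f_C = 3.59397e-07
Prior × likelihood for each component:
  π_A·f_A = 0.32 × 0.00835385 = 0.00267323
  π_B·f_B = 0.28 × 0.000608365 = 0.000170342
  π_C·f_C = 0.40 × 3.59397e-07 = 1.43759e-07
Normaliser: 0.00267323 + 0.000170342 + 1.43759e-07 = 0.00284372
P(Component A | data) = 0.00267323 / 0.00284372 ≈ 0.940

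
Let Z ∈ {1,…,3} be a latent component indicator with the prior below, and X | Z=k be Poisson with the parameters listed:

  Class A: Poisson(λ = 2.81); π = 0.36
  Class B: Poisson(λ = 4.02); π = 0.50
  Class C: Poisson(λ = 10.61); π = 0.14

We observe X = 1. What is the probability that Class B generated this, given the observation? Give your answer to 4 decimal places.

0.3719

The responsibility of component k is P(Z=k) f_k(x) divided by Σ_j P(Z=j) f_j(x).
Evaluate each component's likelihood at the observed value:
  L_A = e^(−2.81)·2.81^1/1! = 0.169176
  L_B = e^(−4.02)·4.02^1/1! = 0.0721709
  L_C = e^(−10.61)·10.61^1/1! = 0.000261728
Multiply by the mixture weights:
  P(Z=A)·L_A = 0.36 × 0.169176 = 0.0609034
  P(Z=B)·L_B = 0.50 × 0.0721709 = 0.0360855
  P(Z=C)·L_C = 0.14 × 0.000261728 = 3.6642e-05
Normaliser: 0.0609034 + 0.0360855 + 3.6642e-05 = 0.0970255
Responsibility of Class B: 0.0360855 / 0.0970255 ≈ 0.3719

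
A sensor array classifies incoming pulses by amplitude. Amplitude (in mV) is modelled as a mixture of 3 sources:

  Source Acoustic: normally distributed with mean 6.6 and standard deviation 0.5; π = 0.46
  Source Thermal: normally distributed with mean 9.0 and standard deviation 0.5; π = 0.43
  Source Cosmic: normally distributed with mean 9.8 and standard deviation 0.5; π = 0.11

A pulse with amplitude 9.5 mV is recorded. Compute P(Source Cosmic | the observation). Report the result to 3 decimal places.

Posterior ∝ prior × likelihood, so P(k | x) ∝ P(Z=k) f_k(x); normalise over all components.
Evaluate each component's likelihood at the observed value:
  f_Acoustic = (1/(0.5·√(2π)))·exp(−(9.5−6.6)²/(2·0.5²)) = 0.797885·exp(-16.82000) = 3.95464e-08
  f_Thermal = (1/(0.5·√(2π)))·exp(−(9.5−9.0)²/(2·0.5²)) = 0.797885·exp(-0.50000) = 0.483941
  f_Cosmic = (1/(0.5·√(2π)))·exp(−(9.5−9.8)²/(2·0.5²)) = 0.797885·exp(-0.18000) = 0.666449
Prior × likelihood for each component:
  P(Z=Acoustic)·f_Acoustic = 0.46 × 3.95464e-08 = 1.81913e-08
  P(Z=Thermal)·f_Thermal = 0.43 × 0.483941 = 0.208095
  P(Z=Cosmic)·f_Cosmic = 0.11 × 0.666449 = 0.0733094
Marginal: 1.81913e-08 + 0.208095 + 0.0733094 = 0.281404
So the posterior for Source Cosmic is 0.0733094 / 0.281404 ≈ 0.261.

0.261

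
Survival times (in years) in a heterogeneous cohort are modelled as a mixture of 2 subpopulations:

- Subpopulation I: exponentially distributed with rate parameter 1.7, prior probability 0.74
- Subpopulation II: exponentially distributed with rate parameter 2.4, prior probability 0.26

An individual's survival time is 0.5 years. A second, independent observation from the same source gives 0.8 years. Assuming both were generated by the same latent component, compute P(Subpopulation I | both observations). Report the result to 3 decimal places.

Apply Bayes' rule: the posterior for each component is proportional to its prior times its likelihood at x.
Since both observations come from the same component, the likelihood for component k is f_k(x₁)·f_k(x₂).
  f_I = [0.726605] × [0.436323] = 0.317035
  f_II = [0.722866] × [0.351857] = 0.254345
Weight by the priors:
  w_I·f_I = 0.74 × 0.317035 = 0.234606
  w_II·f_II = 0.26 × 0.254345 = 0.0661298
Marginal: 0.234606 + 0.0661298 = 0.300736
P(Subpopulation I | x) = 0.234606 / 0.300736 ≈ 0.780

0.780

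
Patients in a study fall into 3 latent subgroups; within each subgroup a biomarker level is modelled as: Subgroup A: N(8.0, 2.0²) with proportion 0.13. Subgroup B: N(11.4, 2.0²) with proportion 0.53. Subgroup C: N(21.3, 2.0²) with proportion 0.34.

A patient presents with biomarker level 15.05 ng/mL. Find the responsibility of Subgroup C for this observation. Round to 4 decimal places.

0.0250

Posterior ∝ prior × likelihood, so P(k | x) ∝ w_k f_k(x); normalise over all components.
Evaluate each component's likelihood at the observed value:
  f_A = 0.000399659
  f_B = 0.0377263
  f_C = 0.00151113
Prior × likelihood for each component:
  w_A·f_A = 0.13 × 0.000399659 = 5.19557e-05
  w_B·f_B = 0.53 × 0.0377263 = 0.0199949
  w_C·f_C = 0.34 × 0.00151113 = 0.000513784
Marginal: 5.19557e-05 + 0.0199949 + 0.000513784 = 0.0205607
So the posterior for Subgroup C is 0.000513784 / 0.0205607 ≈ 0.0250.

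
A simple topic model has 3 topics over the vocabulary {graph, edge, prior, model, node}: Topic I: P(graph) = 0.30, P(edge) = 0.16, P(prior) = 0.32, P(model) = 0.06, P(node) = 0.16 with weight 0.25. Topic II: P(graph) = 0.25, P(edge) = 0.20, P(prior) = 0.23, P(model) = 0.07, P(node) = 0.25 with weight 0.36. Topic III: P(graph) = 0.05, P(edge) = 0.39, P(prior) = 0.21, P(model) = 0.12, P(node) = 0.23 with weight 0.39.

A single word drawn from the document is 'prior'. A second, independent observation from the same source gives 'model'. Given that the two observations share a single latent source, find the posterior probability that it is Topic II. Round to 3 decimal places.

0.284

By Bayes' theorem, P(k | x) = w_k f_k(x) / Σ_j w_j f_j(x).
Since both observations come from the same component, the likelihood for component k is f_k(x₁)·f_k(x₂).
  f_I = [P(prior | comp) = 0.32] × [0.06] = 0.0192
  f_II = [P(prior | comp) = 0.23] × [0.07] = 0.0161
  f_III = [P(prior | comp) = 0.21] × [0.12] = 0.0252
Unnormalised posteriors:
  w_I·f_I = 0.25 × 0.0192 = 0.0048
  w_II·f_II = 0.36 × 0.0161 = 0.005796
  w_III·f_III = 0.39 × 0.0252 = 0.009828
Marginal: 0.0048 + 0.005796 + 0.009828 = 0.020424
So the posterior for Topic II is 0.005796 / 0.020424 ≈ 0.284.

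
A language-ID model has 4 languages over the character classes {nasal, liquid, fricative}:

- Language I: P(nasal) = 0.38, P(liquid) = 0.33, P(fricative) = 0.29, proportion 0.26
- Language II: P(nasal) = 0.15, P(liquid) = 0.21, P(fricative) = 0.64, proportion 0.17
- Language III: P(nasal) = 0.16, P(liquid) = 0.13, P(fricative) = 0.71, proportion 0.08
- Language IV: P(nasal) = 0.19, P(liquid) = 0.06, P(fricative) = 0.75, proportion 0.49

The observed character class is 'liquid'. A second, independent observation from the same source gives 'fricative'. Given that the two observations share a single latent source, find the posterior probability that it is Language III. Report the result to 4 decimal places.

Posterior ∝ prior × likelihood, so P(k | x) ∝ π_k f_k(x); normalise over all components.
Since both observations come from the same component, the likelihood for component k is f_k(x₁)·f_k(x₂).
  L_I = [P(liquid | comp) = 0.33] × [0.29] = 0.0957
  L_II = [P(liquid | comp) = 0.21] × [0.64] = 0.1344
  L_III = [P(liquid | comp) = 0.13] × [0.71] = 0.0923
  L_IV = [P(liquid | comp) = 0.06] × [0.75] = 0.045
Multiply by the mixture weights:
  π_I·L_I = 0.26 × 0.0957 = 0.024882
  π_II·L_II = 0.17 × 0.1344 = 0.022848
  π_III·L_III = 0.08 × 0.0923 = 0.007384
  π_IV·L_IV = 0.49 × 0.045 = 0.02205
Marginal: 0.024882 + 0.022848 + 0.007384 + 0.02205 = 0.077164
P(Language III | data) = 0.007384 / 0.077164 ≈ 0.0957

0.0957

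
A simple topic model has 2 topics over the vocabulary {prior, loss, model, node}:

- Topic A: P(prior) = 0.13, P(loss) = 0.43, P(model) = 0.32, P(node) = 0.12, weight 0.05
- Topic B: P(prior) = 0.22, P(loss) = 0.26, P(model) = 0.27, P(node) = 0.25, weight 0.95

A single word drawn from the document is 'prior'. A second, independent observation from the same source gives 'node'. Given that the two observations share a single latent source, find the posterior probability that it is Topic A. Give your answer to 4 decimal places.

0.0147

P(component k | x) = π_k·f_k(x) / marginal(x), where marginal(x) = Σ_j π_j·f_j(x).
Since both observations come from the same component, the likelihood for component k is f_k(x₁)·f_k(x₂).
  f_A = [P(prior | comp) = 0.13] × [0.12] = 0.0156
  f_B = [P(prior | comp) = 0.22] × [0.25] = 0.055
Weight by the priors:
  π_A·f_A = 0.05 × 0.0156 = 0.00078
  π_B·f_B = 0.95 × 0.055 = 0.05225
Normaliser: 0.00078 + 0.05225 = 0.05303
So the posterior for Topic A is 0.00078 / 0.05303 ≈ 0.0147.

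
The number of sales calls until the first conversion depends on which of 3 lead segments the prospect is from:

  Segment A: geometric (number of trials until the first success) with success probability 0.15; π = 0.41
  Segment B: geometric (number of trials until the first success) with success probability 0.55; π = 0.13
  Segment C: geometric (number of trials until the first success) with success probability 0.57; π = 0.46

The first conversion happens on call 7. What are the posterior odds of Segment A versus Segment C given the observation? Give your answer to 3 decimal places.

13.994

Only the two components matter; the odds are (π_i f_i(x)) / (π_j f_j(x)).
Component likelihoods at x = 7:
  p_A = 0.15·(1−0.15)^6 = 0.15·0.37715 = 0.0565724
  p_B = 0.55·(1−0.55)^6 = 0.55·0.00830377 = 0.00456707
  p_C = 0.57·(1−0.57)^6 = 0.57·0.00632136 = 0.00360318
Odds = (0.41/0.46) × (0.0565724/0.00360318) = 0.891304 × 15.7007 ≈ 13.994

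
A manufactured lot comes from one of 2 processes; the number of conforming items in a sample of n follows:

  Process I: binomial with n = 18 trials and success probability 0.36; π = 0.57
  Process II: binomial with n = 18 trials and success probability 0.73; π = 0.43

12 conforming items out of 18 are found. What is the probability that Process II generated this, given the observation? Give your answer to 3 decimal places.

P(component k | x) = w_k·f_k(x) / marginal(x), where marginal(x) = Σ_j w_j·f_j(x).
Evaluate each component's likelihood at the observed value:
  p_I = C(18,12)·0.36^12·0.64^6 = 18564·4.73838e-06·0.0687195 = 0.00604479
  p_II = C(18,12)·0.73^12·0.27^6 = 18564·0.022902·0.00038742 = 0.164713
Multiply by the mixture weights:
  w_I·p_I = 0.57 × 0.00604479 = 0.00344553
  w_II·p_II = 0.43 × 0.164713 = 0.0708267
Sum: 0.00344553 + 0.0708267 = 0.0742722
P(Process II | 12 conforming items out of 18) ≈ 0.954

0.954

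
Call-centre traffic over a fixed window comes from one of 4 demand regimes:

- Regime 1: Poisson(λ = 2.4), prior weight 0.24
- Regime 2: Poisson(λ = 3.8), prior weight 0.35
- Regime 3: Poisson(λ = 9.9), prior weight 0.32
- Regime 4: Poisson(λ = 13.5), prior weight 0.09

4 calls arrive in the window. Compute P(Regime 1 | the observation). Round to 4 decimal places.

0.2874

The responsibility of component k is π_k f_k(x) divided by Σ_j π_j f_j(x).
Poisson probabilities:
  L_1 = 0.125408
  L_2 = 0.194359
  L_3 = 0.0200823
  L_4 = 0.00189735
Multiply by the mixture weights:
  π_1·L_1 = 0.24 × 0.125408 = 0.030098
  π_2·L_2 = 0.35 × 0.194359 = 0.0680256
  π_3·L_3 = 0.32 × 0.0200823 = 0.00642635
  π_4·L_4 = 0.09 × 0.00189735 = 0.000170762
Evidence: 0.030098 + 0.0680256 + 0.00642635 + 0.000170762 = 0.104721
So the posterior for Regime 1 is 0.030098 / 0.104721 ≈ 0.2874.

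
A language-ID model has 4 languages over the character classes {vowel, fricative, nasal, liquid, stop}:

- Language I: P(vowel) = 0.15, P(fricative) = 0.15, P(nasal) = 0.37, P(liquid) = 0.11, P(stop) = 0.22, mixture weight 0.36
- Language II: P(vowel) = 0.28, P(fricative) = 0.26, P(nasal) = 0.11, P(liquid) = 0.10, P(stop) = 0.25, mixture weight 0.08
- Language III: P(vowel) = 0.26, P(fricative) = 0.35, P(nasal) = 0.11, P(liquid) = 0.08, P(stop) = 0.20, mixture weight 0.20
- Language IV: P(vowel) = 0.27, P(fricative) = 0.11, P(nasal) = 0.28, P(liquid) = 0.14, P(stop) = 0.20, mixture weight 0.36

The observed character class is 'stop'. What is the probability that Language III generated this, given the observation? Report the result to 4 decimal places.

The responsibility of component k is π_k f_k(x) divided by Σ_j π_j f_j(x).
Component likelihoods at x = 'stop':
  L_I = 0.22
  L_II = 0.25
  L_III = 0.2
  L_IV = 0.2
Prior × likelihood for each component:
  π_I·L_I = 0.36 × 0.22 = 0.0792
  π_II·L_II = 0.08 × 0.25 = 0.02
  π_III·L_III = 0.20 × 0.2 = 0.04
  π_IV·L_IV = 0.36 × 0.2 = 0.072
Marginal: 0.0792 + 0.02 + 0.04 + 0.072 = 0.2112
Responsibility of Language III: 0.04 / 0.2112 ≈ 0.1894

0.1894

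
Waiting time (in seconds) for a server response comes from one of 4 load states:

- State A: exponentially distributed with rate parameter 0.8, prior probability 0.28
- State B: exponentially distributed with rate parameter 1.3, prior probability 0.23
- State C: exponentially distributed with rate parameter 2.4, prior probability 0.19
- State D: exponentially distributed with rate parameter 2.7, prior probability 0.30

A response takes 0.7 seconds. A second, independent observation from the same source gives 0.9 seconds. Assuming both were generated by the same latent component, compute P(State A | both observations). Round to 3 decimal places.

The responsibility of component k is π_k f_k(x) divided by Σ_j π_j f_j(x).
Since both observations come from the same component, the likelihood for component k is f_k(x₁)·f_k(x₂).
  p_A = [0.8·e^(−0.8·0.7) = 0.8·e^(−0.5600) = 0.456967] × [0.389402] = 0.177944
  p_B = [1.3·e^(−1.3·0.7) = 1.3·e^(−0.9100) = 0.523281] × [0.403477] = 0.211132
  p_C = [2.4·e^(−2.4·0.7) = 2.4·e^(−1.6800) = 0.447298] × [0.27678] = 0.123803
  p_D = [2.7·e^(−2.7·0.7) = 2.7·e^(−1.8900) = 0.407894] × [0.237699] = 0.0969562
Multiply by the mixture weights:
  π_A·p_A = 0.28 × 0.177944 = 0.0498243
  π_B·p_B = 0.23 × 0.211132 = 0.0485604
  π_C·p_C = 0.19 × 0.123803 = 0.0235226
  π_D·p_D = 0.30 × 0.0969562 = 0.0290868
Denominator: 0.0498243 + 0.0485604 + 0.0235226 + 0.0290868 = 0.150994
P(State A | x₁,x₂) = 0.0498243 / 0.150994 ≈ 0.330

0.330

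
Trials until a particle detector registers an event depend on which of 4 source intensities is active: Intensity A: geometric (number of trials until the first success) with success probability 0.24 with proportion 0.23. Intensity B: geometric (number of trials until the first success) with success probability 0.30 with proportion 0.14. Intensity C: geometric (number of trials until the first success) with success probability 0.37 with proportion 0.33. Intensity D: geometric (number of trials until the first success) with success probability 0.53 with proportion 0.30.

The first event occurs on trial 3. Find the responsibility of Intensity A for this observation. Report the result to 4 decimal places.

0.2344

The responsibility of component k is w_k f_k(x) divided by Σ_j w_j f_j(x).
Component likelihoods at x = 3:
  L_A = 0.24·(1−0.24)^2 = 0.24·0.5776 = 0.138624
  L_B = 0.30·(1−0.30)^2 = 0.30·0.49 = 0.147
  L_C = 0.37·(1−0.37)^2 = 0.37·0.3969 = 0.146853
  L_D = 0.53·(1−0.53)^2 = 0.53·0.2209 = 0.117077
Multiply by the mixture weights:
  w_A·L_A = 0.23 × 0.138624 = 0.0318835
  w_B·L_B = 0.14 × 0.147 = 0.02058
  w_C·L_C = 0.33 × 0.146853 = 0.0484615
  w_D·L_D = 0.30 × 0.117077 = 0.0351231
Evidence: 0.0318835 + 0.02058 + 0.0484615 + 0.0351231 = 0.136048
Responsibility of Intensity A: 0.0318835 / 0.136048 ≈ 0.2344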